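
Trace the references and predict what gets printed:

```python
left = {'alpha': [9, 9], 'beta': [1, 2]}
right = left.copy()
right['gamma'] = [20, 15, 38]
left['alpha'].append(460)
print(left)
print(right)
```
{'alpha': [9, 9, 460], 'beta': [1, 2]}
{'alpha': [9, 9, 460], 'beta': [1, 2], 'gamma': [20, 15, 38]}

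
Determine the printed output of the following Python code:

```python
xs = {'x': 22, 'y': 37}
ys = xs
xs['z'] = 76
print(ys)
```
{'x': 22, 'y': 37, 'z': 76}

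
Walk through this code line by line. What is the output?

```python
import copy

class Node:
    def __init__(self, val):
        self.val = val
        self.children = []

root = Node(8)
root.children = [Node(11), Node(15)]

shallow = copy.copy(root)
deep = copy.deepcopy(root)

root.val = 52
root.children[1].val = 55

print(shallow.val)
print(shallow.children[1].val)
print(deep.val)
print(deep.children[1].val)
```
8
55
8
15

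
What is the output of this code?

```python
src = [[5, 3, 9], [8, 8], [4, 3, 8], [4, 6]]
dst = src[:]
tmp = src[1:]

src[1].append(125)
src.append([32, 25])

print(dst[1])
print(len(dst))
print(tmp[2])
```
[8, 8, 125]
4
[4, 6]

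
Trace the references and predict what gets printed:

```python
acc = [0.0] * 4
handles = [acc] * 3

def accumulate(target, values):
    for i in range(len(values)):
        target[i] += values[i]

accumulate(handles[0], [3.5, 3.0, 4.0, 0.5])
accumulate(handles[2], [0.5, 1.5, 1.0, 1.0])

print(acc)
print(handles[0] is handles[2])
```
[4.0, 4.5, 5.0, 1.5]
True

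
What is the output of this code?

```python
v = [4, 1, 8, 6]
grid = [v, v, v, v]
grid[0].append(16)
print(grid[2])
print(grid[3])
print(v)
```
[4, 1, 8, 6, 16]
[4, 1, 8, 6, 16]
[4, 1, 8, 6, 16]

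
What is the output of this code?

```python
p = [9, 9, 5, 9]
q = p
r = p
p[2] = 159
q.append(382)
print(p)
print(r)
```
[9, 9, 159, 9, 382]
[9, 9, 159, 9, 382]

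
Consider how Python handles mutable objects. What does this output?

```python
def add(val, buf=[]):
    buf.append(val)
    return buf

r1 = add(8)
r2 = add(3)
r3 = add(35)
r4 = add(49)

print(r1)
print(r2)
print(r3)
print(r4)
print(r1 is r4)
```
[8, 3, 35, 49]
[8, 3, 35, 49]
[8, 3, 35, 49]
[8, 3, 35, 49]
True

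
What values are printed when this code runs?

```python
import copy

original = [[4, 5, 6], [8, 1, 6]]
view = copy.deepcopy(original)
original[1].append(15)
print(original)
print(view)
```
[[4, 5, 6], [8, 1, 6, 15]]
[[4, 5, 6], [8, 1, 6]]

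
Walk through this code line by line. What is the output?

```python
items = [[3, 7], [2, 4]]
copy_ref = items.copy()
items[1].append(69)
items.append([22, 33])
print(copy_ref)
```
[[3, 7], [2, 4, 69]]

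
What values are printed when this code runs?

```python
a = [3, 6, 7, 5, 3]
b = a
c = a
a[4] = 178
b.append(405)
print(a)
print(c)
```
[3, 6, 7, 5, 178, 405]
[3, 6, 7, 5, 178, 405]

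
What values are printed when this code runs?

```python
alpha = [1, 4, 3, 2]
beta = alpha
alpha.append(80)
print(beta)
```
[1, 4, 3, 2, 80]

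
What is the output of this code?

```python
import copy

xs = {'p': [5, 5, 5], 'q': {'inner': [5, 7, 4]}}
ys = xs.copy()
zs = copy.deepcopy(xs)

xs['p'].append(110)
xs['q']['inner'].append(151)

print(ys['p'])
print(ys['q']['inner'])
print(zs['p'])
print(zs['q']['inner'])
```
[5, 5, 5, 110]
[5, 7, 4, 151]
[5, 5, 5]
[5, 7, 4]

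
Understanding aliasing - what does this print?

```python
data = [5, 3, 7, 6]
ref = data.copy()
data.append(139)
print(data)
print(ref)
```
[5, 3, 7, 6, 139]
[5, 3, 7, 6]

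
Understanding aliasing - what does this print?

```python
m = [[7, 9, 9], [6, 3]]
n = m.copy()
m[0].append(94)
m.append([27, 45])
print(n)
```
[[7, 9, 9, 94], [6, 3]]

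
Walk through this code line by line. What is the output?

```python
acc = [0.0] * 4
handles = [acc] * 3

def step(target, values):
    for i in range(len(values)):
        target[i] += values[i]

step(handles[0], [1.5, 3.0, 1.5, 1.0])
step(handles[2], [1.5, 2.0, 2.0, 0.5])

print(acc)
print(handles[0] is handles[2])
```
[3.0, 5.0, 3.5, 1.5]
True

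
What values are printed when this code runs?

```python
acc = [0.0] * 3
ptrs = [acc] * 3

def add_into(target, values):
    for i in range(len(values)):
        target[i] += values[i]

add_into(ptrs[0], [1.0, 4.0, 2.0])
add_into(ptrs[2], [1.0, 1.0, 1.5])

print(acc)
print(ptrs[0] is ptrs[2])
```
[2.0, 5.0, 3.5]
True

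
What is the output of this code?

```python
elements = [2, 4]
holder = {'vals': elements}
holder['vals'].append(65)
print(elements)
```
[2, 4, 65]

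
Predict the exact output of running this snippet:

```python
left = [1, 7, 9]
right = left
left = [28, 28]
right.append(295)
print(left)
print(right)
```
[28, 28]
[1, 7, 9, 295]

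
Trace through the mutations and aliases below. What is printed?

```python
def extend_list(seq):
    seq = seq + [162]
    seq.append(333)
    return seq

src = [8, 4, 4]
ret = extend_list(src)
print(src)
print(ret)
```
[8, 4, 4]
[8, 4, 4, 162, 333]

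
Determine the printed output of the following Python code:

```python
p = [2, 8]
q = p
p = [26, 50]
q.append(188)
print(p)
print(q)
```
[26, 50]
[2, 8, 188]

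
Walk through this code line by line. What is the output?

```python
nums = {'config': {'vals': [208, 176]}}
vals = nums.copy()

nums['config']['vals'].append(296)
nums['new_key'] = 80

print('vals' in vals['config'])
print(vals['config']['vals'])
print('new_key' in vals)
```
True
[208, 176, 296]
False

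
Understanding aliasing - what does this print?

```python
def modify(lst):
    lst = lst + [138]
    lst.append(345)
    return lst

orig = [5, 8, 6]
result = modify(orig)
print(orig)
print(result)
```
[5, 8, 6]
[5, 8, 6, 138, 345]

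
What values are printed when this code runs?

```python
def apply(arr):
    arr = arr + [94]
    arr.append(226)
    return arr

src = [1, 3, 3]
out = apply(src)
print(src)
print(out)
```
[1, 3, 3]
[1, 3, 3, 94, 226]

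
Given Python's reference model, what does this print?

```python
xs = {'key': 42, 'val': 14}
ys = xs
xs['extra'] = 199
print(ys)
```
{'key': 42, 'val': 14, 'extra': 199}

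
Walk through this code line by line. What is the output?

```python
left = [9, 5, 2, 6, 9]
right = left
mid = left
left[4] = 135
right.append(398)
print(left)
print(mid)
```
[9, 5, 2, 6, 135, 398]
[9, 5, 2, 6, 135, 398]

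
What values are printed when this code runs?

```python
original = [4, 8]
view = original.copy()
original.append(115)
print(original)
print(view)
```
[4, 8, 115]
[4, 8]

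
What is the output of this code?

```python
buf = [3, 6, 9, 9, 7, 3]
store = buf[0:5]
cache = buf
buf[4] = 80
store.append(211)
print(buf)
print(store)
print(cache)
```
[3, 6, 9, 9, 80, 3]
[3, 6, 9, 9, 7, 211]
[3, 6, 9, 9, 80, 3]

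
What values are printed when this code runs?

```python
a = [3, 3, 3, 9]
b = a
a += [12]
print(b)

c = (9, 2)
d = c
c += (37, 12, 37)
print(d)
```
[3, 3, 3, 9, 12]
(9, 2)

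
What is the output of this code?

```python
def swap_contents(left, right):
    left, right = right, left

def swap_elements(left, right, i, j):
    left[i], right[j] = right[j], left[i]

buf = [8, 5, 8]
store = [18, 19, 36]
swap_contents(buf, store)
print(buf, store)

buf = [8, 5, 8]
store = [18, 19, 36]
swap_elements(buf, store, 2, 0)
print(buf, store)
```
[8, 5, 8] [18, 19, 36]
[8, 5, 18] [8, 19, 36]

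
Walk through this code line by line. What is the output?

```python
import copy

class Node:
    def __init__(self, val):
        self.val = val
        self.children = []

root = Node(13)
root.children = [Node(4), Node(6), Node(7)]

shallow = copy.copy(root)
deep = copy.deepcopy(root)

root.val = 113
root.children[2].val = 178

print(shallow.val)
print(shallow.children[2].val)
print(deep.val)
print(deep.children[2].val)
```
13
178
13
7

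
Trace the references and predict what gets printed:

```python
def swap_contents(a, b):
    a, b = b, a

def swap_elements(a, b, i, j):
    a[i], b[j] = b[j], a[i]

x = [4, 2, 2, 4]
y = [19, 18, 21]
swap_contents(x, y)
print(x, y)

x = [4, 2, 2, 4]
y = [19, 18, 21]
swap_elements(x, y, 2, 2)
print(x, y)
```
[4, 2, 2, 4] [19, 18, 21]
[4, 2, 21, 4] [19, 18, 2]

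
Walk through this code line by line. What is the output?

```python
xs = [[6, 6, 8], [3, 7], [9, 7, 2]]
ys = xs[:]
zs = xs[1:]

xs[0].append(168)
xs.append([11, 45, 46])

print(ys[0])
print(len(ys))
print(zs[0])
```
[6, 6, 8, 168]
3
[3, 7]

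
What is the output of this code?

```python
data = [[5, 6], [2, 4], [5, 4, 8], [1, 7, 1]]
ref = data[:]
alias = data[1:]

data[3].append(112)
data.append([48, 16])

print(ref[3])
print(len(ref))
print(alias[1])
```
[1, 7, 1, 112]
4
[5, 4, 8]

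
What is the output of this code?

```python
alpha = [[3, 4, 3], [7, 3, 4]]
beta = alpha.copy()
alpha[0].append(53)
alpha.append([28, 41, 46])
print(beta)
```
[[3, 4, 3, 53], [7, 3, 4]]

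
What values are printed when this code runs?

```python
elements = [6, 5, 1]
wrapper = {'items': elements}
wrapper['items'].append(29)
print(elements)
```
[6, 5, 1, 29]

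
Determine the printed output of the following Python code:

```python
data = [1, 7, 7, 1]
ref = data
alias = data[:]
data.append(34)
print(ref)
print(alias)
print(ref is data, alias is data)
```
[1, 7, 7, 1, 34]
[1, 7, 7, 1]
True False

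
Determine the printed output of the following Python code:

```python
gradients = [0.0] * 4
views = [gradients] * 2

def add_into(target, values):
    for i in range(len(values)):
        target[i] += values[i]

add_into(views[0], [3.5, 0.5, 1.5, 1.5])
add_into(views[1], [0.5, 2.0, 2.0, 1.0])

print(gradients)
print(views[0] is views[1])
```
[4.0, 2.5, 3.5, 2.5]
True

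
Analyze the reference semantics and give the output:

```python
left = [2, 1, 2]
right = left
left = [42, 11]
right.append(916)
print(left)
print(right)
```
[42, 11]
[2, 1, 2, 916]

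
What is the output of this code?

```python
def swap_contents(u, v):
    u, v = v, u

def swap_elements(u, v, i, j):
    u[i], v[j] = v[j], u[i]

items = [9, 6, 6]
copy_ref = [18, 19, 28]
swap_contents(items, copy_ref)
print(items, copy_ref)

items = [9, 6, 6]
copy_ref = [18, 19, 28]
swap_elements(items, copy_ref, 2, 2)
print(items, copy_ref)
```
[9, 6, 6] [18, 19, 28]
[9, 6, 28] [18, 19, 6]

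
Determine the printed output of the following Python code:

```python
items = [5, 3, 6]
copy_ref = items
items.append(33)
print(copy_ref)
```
[5, 3, 6, 33]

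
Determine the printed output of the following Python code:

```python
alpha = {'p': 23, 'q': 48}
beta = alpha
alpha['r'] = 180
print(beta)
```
{'p': 23, 'q': 48, 'r': 180}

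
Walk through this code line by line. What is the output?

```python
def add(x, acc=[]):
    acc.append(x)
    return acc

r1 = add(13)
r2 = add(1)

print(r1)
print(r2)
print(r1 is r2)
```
[13, 1]
[13, 1]
True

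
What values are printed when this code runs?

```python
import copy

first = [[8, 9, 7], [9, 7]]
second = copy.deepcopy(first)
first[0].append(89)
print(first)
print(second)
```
[[8, 9, 7, 89], [9, 7]]
[[8, 9, 7], [9, 7]]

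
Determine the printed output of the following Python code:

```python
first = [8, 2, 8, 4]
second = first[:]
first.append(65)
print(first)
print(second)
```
[8, 2, 8, 4, 65]
[8, 2, 8, 4]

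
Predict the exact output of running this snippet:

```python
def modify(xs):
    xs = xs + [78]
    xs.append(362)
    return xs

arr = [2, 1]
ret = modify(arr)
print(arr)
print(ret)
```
[2, 1]
[2, 1, 78, 362]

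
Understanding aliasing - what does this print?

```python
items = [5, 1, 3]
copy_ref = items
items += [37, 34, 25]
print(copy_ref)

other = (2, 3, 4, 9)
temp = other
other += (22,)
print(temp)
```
[5, 1, 3, 37, 34, 25]
(2, 3, 4, 9)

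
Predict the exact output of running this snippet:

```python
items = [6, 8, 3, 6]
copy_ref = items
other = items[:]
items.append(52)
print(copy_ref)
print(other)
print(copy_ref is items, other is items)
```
[6, 8, 3, 6, 52]
[6, 8, 3, 6]
True False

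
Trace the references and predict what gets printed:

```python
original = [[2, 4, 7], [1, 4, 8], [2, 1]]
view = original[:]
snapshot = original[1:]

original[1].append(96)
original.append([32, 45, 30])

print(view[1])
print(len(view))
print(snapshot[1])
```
[1, 4, 8, 96]
3
[2, 1]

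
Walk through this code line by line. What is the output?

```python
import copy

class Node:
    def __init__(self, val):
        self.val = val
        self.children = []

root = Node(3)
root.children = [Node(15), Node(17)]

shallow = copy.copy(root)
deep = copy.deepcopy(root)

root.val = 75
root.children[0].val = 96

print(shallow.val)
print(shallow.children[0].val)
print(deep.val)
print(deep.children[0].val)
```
3
96
3
15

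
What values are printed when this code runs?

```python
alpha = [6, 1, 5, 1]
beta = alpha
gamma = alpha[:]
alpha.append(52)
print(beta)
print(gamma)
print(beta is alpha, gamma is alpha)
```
[6, 1, 5, 1, 52]
[6, 1, 5, 1]
True False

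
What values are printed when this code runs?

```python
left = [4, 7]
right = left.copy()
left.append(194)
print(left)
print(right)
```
[4, 7, 194]
[4, 7]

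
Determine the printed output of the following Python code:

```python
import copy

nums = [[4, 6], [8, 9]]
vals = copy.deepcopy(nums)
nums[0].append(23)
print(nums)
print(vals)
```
[[4, 6, 23], [8, 9]]
[[4, 6], [8, 9]]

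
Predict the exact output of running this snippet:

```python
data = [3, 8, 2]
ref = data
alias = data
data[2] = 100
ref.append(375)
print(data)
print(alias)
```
[3, 8, 100, 375]
[3, 8, 100, 375]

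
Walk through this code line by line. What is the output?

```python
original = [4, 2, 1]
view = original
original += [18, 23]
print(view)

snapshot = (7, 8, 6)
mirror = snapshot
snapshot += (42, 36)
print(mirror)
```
[4, 2, 1, 18, 23]
(7, 8, 6)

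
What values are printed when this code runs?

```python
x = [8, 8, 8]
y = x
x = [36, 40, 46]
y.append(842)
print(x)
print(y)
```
[36, 40, 46]
[8, 8, 8, 842]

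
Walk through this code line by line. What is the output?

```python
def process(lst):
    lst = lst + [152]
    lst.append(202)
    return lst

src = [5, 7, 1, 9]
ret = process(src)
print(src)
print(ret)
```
[5, 7, 1, 9]
[5, 7, 1, 9, 152, 202]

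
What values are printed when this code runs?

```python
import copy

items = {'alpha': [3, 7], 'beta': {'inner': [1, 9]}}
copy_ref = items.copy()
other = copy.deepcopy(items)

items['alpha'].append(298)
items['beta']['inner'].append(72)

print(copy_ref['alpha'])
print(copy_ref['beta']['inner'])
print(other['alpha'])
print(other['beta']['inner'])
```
[3, 7, 298]
[1, 9, 72]
[3, 7]
[1, 9]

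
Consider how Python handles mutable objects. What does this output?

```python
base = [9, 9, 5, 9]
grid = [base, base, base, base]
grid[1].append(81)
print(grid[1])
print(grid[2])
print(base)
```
[9, 9, 5, 9, 81]
[9, 9, 5, 9, 81]
[9, 9, 5, 9, 81]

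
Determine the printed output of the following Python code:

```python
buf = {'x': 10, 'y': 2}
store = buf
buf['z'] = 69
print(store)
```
{'x': 10, 'y': 2, 'z': 69}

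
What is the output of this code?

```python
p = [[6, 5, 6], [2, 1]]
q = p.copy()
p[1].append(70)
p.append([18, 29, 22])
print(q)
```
[[6, 5, 6], [2, 1, 70]]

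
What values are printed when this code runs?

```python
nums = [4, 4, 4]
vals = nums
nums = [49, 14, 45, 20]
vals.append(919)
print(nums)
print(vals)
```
[49, 14, 45, 20]
[4, 4, 4, 919]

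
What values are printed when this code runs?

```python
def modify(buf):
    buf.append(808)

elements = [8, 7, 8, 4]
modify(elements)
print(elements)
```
[8, 7, 8, 4, 808]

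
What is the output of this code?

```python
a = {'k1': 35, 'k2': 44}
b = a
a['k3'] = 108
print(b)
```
{'k1': 35, 'k2': 44, 'k3': 108}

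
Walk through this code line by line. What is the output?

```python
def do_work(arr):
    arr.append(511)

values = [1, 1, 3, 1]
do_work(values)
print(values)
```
[1, 1, 3, 1, 511]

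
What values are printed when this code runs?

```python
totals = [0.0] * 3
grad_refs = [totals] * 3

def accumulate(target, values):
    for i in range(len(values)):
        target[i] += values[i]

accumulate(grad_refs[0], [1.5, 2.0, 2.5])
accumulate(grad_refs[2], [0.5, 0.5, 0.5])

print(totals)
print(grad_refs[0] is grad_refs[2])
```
[2.0, 2.5, 3.0]
True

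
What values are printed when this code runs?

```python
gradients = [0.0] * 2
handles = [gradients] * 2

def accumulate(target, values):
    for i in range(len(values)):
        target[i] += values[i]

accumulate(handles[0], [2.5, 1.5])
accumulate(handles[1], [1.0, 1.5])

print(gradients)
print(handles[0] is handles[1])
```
[3.5, 3.0]
True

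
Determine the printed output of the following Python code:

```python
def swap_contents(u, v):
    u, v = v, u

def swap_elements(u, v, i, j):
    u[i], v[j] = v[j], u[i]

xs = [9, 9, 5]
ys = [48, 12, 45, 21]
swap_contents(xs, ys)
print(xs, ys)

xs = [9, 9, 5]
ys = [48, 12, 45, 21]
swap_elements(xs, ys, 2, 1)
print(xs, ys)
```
[9, 9, 5] [48, 12, 45, 21]
[9, 9, 12] [48, 5, 45, 21]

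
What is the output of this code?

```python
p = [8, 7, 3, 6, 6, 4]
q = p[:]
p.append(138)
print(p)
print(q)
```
[8, 7, 3, 6, 6, 4, 138]
[8, 7, 3, 6, 6, 4]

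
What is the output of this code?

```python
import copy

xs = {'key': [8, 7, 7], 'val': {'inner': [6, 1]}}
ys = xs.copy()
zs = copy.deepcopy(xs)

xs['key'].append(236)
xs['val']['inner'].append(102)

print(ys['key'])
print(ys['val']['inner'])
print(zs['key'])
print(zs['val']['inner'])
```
[8, 7, 7, 236]
[6, 1, 102]
[8, 7, 7]
[6, 1]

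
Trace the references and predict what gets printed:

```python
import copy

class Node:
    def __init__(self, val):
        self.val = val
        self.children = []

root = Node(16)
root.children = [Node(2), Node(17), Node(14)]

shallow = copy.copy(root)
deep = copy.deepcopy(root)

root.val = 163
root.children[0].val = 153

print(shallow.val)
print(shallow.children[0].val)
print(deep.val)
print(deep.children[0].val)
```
16
153
16
2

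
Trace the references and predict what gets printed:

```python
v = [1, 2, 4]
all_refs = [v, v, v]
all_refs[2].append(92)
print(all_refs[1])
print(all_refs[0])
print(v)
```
[1, 2, 4, 92]
[1, 2, 4, 92]
[1, 2, 4, 92]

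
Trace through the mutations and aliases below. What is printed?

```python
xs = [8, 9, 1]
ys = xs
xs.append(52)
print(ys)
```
[8, 9, 1, 52]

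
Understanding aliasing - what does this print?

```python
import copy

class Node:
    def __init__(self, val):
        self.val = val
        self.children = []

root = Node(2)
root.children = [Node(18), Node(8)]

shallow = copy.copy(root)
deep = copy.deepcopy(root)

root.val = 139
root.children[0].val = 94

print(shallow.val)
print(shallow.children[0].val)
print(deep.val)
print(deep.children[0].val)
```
2
94
2
18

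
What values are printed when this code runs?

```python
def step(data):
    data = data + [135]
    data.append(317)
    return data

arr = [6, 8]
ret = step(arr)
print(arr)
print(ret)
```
[6, 8]
[6, 8, 135, 317]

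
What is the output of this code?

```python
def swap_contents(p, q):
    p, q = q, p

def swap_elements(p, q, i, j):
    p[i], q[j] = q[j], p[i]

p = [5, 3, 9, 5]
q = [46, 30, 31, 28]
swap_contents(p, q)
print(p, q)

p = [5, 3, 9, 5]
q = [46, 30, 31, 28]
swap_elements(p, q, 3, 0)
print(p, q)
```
[5, 3, 9, 5] [46, 30, 31, 28]
[5, 3, 9, 46] [5, 30, 31, 28]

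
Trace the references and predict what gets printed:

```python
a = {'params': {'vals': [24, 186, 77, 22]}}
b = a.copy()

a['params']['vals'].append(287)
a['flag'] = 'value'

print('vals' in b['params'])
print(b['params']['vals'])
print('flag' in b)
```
True
[24, 186, 77, 22, 287]
False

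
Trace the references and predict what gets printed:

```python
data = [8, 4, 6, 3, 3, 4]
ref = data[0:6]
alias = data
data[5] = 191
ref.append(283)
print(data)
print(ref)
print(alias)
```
[8, 4, 6, 3, 3, 191]
[8, 4, 6, 3, 3, 4, 283]
[8, 4, 6, 3, 3, 191]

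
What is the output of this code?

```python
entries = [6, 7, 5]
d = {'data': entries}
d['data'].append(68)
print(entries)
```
[6, 7, 5, 68]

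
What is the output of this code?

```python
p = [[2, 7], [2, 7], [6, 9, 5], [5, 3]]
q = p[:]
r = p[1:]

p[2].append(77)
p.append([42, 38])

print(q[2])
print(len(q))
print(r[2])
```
[6, 9, 5, 77]
4
[5, 3]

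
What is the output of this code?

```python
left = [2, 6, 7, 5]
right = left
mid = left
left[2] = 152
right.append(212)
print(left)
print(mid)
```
[2, 6, 152, 5, 212]
[2, 6, 152, 5, 212]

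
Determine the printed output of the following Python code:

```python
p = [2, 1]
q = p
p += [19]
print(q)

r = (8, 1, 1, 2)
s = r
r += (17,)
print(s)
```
[2, 1, 19]
(8, 1, 1, 2)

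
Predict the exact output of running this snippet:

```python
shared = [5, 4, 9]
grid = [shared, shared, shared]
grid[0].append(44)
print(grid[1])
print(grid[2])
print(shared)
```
[5, 4, 9, 44]
[5, 4, 9, 44]
[5, 4, 9, 44]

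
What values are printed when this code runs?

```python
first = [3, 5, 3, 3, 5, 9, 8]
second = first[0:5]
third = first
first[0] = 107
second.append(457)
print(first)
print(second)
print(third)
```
[107, 5, 3, 3, 5, 9, 8]
[3, 5, 3, 3, 5, 457]
[107, 5, 3, 3, 5, 9, 8]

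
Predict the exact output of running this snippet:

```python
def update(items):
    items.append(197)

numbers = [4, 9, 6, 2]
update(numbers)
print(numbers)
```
[4, 9, 6, 2, 197]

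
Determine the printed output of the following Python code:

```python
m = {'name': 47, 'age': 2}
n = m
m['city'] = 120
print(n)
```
{'name': 47, 'age': 2, 'city': 120}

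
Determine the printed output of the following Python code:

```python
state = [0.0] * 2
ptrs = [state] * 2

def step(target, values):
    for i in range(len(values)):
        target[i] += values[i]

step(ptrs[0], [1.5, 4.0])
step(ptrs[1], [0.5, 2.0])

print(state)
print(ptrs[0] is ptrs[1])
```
[2.0, 6.0]
True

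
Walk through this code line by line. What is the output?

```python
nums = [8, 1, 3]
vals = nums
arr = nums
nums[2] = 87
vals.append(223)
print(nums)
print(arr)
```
[8, 1, 87, 223]
[8, 1, 87, 223]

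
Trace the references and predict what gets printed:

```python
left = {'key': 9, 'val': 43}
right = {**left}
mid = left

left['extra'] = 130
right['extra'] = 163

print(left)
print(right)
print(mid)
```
{'key': 9, 'val': 43, 'extra': 130}
{'key': 9, 'val': 43, 'extra': 163}
{'key': 9, 'val': 43, 'extra': 130}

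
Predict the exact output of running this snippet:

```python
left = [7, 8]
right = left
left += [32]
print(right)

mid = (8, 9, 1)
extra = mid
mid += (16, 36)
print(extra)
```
[7, 8, 32]
(8, 9, 1)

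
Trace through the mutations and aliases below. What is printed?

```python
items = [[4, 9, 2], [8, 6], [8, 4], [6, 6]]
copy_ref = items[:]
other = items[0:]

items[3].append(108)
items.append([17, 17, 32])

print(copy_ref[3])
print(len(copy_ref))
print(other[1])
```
[6, 6, 108]
4
[8, 6]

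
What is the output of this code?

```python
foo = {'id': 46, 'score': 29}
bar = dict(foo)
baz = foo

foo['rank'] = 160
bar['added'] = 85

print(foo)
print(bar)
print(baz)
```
{'id': 46, 'score': 29, 'rank': 160}
{'id': 46, 'score': 29, 'added': 85}
{'id': 46, 'score': 29, 'rank': 160}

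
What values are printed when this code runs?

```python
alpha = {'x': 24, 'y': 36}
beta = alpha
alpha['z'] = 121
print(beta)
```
{'x': 24, 'y': 36, 'z': 121}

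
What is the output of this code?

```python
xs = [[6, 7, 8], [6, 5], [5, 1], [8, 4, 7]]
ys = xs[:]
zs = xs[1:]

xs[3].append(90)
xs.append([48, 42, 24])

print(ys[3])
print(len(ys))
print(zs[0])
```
[8, 4, 7, 90]
4
[6, 5]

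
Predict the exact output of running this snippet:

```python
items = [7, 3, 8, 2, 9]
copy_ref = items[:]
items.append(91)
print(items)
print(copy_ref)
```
[7, 3, 8, 2, 9, 91]
[7, 3, 8, 2, 9]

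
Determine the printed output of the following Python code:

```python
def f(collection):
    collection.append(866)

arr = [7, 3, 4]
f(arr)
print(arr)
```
[7, 3, 4, 866]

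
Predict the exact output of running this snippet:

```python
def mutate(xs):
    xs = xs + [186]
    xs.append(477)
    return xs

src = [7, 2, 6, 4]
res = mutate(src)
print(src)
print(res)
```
[7, 2, 6, 4]
[7, 2, 6, 4, 186, 477]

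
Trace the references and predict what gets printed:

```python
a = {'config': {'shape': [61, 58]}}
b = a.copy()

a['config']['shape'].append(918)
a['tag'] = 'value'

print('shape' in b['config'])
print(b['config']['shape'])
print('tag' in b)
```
True
[61, 58, 918]
False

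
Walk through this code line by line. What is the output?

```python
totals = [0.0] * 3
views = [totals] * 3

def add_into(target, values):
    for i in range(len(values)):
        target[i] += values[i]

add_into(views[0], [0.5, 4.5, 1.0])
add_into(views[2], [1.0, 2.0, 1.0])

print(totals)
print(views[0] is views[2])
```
[1.5, 6.5, 2.0]
True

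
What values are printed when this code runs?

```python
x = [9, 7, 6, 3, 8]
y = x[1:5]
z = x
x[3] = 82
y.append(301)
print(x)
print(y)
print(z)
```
[9, 7, 6, 82, 8]
[7, 6, 3, 8, 301]
[9, 7, 6, 82, 8]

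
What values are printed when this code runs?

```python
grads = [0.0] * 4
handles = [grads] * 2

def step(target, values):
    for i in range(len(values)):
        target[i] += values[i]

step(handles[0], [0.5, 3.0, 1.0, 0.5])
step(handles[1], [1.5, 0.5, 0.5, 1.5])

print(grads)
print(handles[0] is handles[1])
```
[2.0, 3.5, 1.5, 2.0]
True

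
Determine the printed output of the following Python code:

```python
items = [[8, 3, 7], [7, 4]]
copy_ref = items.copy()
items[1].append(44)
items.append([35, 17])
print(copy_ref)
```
[[8, 3, 7], [7, 4, 44]]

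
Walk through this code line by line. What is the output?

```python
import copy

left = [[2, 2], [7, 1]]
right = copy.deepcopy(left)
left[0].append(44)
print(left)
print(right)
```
[[2, 2, 44], [7, 1]]
[[2, 2], [7, 1]]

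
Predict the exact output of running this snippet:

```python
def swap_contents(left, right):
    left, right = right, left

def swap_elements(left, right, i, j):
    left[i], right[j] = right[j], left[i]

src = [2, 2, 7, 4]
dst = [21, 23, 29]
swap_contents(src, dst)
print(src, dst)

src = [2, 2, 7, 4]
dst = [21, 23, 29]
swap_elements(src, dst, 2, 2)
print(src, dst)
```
[2, 2, 7, 4] [21, 23, 29]
[2, 2, 29, 4] [21, 23, 7]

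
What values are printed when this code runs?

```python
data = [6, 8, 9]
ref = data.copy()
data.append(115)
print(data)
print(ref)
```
[6, 8, 9, 115]
[6, 8, 9]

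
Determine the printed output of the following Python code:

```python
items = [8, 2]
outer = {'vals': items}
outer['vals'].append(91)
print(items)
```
[8, 2, 91]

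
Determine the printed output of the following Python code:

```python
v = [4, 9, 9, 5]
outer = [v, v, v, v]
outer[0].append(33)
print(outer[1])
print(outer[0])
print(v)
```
[4, 9, 9, 5, 33]
[4, 9, 9, 5, 33]
[4, 9, 9, 5, 33]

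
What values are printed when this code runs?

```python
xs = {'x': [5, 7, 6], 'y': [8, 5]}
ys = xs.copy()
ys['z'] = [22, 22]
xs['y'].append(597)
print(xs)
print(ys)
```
{'x': [5, 7, 6], 'y': [8, 5, 597]}
{'x': [5, 7, 6], 'y': [8, 5, 597], 'z': [22, 22]}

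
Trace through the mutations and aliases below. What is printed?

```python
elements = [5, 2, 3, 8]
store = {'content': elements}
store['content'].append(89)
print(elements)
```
[5, 2, 3, 8, 89]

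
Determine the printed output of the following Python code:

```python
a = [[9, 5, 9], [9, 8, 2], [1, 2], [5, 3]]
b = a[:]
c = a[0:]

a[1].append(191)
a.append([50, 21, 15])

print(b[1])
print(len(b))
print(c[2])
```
[9, 8, 2, 191]
4
[1, 2]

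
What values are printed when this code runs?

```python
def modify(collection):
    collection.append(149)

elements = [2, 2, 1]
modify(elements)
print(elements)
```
[2, 2, 1, 149]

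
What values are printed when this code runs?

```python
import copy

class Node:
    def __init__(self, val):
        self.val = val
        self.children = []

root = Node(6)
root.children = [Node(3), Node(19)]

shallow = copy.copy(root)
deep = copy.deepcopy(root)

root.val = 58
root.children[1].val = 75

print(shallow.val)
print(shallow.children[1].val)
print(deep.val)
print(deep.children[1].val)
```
6
75
6
19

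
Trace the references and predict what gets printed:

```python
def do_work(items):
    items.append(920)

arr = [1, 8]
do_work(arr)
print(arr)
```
[1, 8, 920]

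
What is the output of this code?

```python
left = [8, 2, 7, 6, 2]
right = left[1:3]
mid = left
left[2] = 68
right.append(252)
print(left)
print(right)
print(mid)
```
[8, 2, 68, 6, 2]
[2, 7, 252]
[8, 2, 68, 6, 2]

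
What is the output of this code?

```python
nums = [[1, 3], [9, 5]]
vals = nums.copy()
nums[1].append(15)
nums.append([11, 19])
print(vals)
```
[[1, 3], [9, 5, 15]]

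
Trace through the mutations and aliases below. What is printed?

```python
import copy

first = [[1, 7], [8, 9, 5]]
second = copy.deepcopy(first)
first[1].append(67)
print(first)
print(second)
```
[[1, 7], [8, 9, 5, 67]]
[[1, 7], [8, 9, 5]]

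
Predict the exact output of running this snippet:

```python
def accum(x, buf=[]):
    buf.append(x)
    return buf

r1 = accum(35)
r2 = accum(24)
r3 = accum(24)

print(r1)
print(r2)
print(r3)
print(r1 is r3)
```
[35, 24, 24]
[35, 24, 24]
[35, 24, 24]
True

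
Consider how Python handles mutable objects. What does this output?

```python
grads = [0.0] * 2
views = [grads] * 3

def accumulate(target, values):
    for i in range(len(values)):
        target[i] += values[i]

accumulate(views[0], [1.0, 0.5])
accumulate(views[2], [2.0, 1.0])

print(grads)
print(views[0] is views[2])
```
[3.0, 1.5]
True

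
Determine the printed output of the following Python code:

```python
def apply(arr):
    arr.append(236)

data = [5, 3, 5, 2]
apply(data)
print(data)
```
[5, 3, 5, 2, 236]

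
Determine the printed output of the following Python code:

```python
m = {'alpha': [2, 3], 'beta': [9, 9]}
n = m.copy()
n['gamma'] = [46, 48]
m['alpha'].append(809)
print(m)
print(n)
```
{'alpha': [2, 3, 809], 'beta': [9, 9]}
{'alpha': [2, 3, 809], 'beta': [9, 9], 'gamma': [46, 48]}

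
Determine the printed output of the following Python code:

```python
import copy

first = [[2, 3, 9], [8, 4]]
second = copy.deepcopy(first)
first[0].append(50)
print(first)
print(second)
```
[[2, 3, 9, 50], [8, 4]]
[[2, 3, 9], [8, 4]]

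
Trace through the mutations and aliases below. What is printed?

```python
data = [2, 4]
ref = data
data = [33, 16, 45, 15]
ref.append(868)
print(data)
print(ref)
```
[33, 16, 45, 15]
[2, 4, 868]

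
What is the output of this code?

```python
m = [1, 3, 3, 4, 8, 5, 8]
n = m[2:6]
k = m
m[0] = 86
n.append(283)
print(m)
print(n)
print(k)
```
[86, 3, 3, 4, 8, 5, 8]
[3, 4, 8, 5, 283]
[86, 3, 3, 4, 8, 5, 8]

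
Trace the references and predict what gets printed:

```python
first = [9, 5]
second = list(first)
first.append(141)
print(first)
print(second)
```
[9, 5, 141]
[9, 5]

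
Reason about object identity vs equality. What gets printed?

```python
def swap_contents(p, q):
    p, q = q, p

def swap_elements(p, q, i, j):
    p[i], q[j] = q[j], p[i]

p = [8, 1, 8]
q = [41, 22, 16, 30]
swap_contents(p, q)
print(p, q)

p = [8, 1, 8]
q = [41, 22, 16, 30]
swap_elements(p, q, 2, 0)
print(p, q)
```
[8, 1, 8] [41, 22, 16, 30]
[8, 1, 41] [8, 22, 16, 30]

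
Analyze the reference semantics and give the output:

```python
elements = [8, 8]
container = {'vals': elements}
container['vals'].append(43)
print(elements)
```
[8, 8, 43]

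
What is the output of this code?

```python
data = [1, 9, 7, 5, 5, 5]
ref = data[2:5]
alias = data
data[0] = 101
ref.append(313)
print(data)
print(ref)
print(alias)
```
[101, 9, 7, 5, 5, 5]
[7, 5, 5, 313]
[101, 9, 7, 5, 5, 5]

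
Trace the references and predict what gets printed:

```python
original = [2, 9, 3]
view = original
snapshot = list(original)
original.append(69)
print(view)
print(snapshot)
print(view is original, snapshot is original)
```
[2, 9, 3, 69]
[2, 9, 3]
True False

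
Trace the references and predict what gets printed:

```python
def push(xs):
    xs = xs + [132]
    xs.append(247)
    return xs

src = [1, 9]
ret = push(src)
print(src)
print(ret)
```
[1, 9]
[1, 9, 132, 247]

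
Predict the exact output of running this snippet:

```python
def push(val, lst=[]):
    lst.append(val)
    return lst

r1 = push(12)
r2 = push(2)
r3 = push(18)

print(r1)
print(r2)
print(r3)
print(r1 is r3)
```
[12, 2, 18]
[12, 2, 18]
[12, 2, 18]
True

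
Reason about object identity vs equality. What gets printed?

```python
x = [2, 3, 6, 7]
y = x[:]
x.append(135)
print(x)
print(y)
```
[2, 3, 6, 7, 135]
[2, 3, 6, 7]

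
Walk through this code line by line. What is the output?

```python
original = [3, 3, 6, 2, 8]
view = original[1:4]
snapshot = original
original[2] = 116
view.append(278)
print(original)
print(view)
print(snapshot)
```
[3, 3, 116, 2, 8]
[3, 6, 2, 278]
[3, 3, 116, 2, 8]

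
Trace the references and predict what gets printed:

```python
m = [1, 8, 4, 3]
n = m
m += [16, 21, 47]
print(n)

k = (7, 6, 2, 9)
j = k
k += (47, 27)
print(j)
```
[1, 8, 4, 3, 16, 21, 47]
(7, 6, 2, 9)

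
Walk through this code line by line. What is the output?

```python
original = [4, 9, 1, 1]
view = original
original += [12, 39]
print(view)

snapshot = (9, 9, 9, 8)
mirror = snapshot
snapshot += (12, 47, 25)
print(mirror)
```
[4, 9, 1, 1, 12, 39]
(9, 9, 9, 8)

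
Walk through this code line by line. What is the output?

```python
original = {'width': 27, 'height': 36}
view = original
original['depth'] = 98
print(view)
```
{'width': 27, 'height': 36, 'depth': 98}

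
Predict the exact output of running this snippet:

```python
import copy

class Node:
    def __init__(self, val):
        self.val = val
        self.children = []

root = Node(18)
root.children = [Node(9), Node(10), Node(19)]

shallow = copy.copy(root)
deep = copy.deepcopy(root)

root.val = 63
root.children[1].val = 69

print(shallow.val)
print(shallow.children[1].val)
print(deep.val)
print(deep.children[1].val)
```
18
69
18
10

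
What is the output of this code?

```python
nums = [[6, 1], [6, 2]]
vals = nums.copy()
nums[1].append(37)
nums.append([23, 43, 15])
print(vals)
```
[[6, 1], [6, 2, 37]]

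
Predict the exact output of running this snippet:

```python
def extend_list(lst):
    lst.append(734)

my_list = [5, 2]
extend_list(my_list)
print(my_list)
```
[5, 2, 734]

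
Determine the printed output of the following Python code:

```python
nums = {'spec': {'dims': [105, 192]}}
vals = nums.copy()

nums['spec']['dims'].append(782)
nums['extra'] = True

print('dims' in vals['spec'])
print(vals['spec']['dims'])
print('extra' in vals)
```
True
[105, 192, 782]
False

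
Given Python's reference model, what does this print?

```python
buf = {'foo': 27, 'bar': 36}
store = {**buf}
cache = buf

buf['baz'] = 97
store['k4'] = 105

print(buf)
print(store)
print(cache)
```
{'foo': 27, 'bar': 36, 'baz': 97}
{'foo': 27, 'bar': 36, 'k4': 105}
{'foo': 27, 'bar': 36, 'baz': 97}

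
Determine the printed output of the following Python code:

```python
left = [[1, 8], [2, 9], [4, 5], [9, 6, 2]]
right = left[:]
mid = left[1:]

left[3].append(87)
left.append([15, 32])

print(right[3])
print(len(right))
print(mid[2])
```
[9, 6, 2, 87]
4
[9, 6, 2, 87]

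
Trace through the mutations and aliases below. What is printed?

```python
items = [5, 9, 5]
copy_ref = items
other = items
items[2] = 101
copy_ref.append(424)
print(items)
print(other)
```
[5, 9, 101, 424]
[5, 9, 101, 424]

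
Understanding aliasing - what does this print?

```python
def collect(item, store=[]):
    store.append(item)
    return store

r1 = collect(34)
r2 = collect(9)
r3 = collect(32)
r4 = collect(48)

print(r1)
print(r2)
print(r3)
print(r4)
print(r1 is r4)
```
[34, 9, 32, 48]
[34, 9, 32, 48]
[34, 9, 32, 48]
[34, 9, 32, 48]
True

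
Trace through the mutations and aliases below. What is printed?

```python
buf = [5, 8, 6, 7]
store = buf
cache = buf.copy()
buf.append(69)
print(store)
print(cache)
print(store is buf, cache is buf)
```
[5, 8, 6, 7, 69]
[5, 8, 6, 7]
True False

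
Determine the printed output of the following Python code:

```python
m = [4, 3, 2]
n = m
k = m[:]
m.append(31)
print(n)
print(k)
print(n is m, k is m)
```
[4, 3, 2, 31]
[4, 3, 2]
True False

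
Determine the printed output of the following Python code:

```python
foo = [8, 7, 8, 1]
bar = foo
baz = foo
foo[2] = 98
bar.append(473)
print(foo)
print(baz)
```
[8, 7, 98, 1, 473]
[8, 7, 98, 1, 473]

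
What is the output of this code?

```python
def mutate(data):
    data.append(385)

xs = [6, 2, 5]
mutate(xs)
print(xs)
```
[6, 2, 5, 385]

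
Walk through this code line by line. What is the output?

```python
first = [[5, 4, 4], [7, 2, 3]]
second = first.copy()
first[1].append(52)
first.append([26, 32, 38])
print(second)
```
[[5, 4, 4], [7, 2, 3, 52]]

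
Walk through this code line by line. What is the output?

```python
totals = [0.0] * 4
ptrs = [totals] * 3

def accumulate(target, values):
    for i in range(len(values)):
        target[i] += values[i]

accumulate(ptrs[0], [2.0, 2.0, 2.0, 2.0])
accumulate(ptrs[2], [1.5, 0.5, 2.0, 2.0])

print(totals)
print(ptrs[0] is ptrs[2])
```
[3.5, 2.5, 4.0, 4.0]
True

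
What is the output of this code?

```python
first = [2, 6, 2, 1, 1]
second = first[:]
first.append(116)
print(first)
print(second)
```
[2, 6, 2, 1, 1, 116]
[2, 6, 2, 1, 1]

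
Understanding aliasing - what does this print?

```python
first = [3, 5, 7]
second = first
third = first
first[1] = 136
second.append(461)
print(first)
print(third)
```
[3, 136, 7, 461]
[3, 136, 7, 461]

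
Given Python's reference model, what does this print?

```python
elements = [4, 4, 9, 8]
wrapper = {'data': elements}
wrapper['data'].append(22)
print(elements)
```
[4, 4, 9, 8, 22]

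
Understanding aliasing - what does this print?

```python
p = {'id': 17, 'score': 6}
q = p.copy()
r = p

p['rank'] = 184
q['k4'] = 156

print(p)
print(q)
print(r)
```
{'id': 17, 'score': 6, 'rank': 184}
{'id': 17, 'score': 6, 'k4': 156}
{'id': 17, 'score': 6, 'rank': 184}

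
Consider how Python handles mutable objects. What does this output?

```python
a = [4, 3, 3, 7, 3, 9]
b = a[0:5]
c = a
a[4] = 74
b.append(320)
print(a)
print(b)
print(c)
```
[4, 3, 3, 7, 74, 9]
[4, 3, 3, 7, 3, 320]
[4, 3, 3, 7, 74, 9]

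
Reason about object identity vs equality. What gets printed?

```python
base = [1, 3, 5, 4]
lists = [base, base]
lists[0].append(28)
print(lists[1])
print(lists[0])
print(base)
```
[1, 3, 5, 4, 28]
[1, 3, 5, 4, 28]
[1, 3, 5, 4, 28]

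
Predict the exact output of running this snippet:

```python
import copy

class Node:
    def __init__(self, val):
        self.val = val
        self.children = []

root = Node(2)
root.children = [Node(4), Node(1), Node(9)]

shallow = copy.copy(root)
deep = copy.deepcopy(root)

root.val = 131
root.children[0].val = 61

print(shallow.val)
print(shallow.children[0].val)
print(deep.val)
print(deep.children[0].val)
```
2
61
2
4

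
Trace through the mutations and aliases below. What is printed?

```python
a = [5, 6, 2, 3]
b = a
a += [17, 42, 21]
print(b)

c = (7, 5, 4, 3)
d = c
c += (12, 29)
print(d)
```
[5, 6, 2, 3, 17, 42, 21]
(7, 5, 4, 3)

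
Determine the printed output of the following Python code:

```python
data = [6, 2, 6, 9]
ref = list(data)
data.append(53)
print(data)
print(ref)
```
[6, 2, 6, 9, 53]
[6, 2, 6, 9]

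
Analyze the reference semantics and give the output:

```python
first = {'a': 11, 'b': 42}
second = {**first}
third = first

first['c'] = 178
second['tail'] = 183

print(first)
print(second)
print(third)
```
{'a': 11, 'b': 42, 'c': 178}
{'a': 11, 'b': 42, 'tail': 183}
{'a': 11, 'b': 42, 'c': 178}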